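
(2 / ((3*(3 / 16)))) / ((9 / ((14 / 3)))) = 448 / 243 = 1.84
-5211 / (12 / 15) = -26055 / 4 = -6513.75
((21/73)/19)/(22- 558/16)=-168/142861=-0.00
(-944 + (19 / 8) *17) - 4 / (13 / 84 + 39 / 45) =-1038227 / 1144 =-907.54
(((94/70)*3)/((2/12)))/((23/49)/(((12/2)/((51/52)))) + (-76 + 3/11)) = -6774768/21203335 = -0.32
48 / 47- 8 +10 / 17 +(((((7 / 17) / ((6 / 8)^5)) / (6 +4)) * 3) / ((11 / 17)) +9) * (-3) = -42481931 / 1186515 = -35.80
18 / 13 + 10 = 11.38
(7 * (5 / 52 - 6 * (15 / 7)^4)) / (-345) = 2.56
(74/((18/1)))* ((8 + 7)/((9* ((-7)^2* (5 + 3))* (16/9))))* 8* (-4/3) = -185/1764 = -0.10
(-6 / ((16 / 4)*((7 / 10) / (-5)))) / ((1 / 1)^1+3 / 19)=9.25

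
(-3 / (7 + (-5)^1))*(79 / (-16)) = 237 / 32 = 7.41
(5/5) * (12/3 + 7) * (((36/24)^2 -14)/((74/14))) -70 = -13979/148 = -94.45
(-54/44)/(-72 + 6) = 9/484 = 0.02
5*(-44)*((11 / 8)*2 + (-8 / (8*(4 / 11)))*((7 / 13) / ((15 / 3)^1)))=-7018 / 13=-539.85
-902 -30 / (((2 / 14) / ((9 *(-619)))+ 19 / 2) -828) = -57579618262 / 63838091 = -901.96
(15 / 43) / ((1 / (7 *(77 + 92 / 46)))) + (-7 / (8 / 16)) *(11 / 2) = 115.91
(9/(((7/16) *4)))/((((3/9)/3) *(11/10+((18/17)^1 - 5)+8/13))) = -716040/34433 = -20.80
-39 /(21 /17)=-221 /7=-31.57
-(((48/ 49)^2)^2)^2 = -28179280429056/ 33232930569601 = -0.85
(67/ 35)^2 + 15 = 18.66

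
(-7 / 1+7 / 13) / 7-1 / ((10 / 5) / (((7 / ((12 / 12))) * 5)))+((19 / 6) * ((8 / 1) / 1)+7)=1085 / 78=13.91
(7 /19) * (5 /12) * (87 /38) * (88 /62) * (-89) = -44.40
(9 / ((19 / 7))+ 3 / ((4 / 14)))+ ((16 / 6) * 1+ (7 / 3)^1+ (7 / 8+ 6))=3905 / 152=25.69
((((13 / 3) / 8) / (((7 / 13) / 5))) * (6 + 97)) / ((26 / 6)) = 6695 / 56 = 119.55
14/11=1.27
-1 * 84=-84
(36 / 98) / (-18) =-1 / 49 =-0.02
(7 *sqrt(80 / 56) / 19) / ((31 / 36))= 36 *sqrt(70) / 589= 0.51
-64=-64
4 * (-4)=-16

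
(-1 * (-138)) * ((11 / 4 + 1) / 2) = 1035 / 4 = 258.75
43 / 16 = 2.69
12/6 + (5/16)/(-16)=507/256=1.98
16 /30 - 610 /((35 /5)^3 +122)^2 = 22942 /43245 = 0.53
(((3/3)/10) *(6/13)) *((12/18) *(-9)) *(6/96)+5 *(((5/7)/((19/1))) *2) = 24803/69160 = 0.36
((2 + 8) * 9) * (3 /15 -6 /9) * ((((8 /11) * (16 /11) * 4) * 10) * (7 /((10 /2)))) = -301056 /121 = -2488.07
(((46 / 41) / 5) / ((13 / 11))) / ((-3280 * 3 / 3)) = -253 / 4370600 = -0.00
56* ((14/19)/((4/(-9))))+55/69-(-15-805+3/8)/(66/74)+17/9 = 286857007/346104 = 828.82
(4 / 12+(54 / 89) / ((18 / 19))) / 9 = 260 / 2403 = 0.11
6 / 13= 0.46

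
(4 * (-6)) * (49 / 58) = -588 / 29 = -20.28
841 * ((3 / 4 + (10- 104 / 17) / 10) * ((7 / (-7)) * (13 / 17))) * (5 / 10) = -4231071 / 11560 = -366.01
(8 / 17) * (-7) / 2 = -1.65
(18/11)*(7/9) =14/11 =1.27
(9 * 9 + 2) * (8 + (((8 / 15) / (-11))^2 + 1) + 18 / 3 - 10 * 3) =-33889813 / 27225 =-1244.80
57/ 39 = 19/ 13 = 1.46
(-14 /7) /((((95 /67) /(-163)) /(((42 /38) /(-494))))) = -229341 /445835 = -0.51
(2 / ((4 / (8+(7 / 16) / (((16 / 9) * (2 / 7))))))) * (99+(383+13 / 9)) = 2141.98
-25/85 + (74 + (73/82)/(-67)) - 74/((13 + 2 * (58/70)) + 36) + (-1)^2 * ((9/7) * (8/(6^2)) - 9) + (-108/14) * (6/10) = 341309260637/5795812890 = 58.89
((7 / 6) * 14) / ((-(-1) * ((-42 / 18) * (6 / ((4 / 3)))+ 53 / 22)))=-539 / 267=-2.02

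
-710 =-710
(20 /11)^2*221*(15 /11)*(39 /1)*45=2327130000 /1331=1748407.21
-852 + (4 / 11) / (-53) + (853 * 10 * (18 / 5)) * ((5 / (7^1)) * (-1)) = -92990860 / 4081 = -22786.29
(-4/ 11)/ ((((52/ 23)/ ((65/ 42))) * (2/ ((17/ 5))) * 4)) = -391/ 3696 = -0.11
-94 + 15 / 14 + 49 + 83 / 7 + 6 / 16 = -1775 / 56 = -31.70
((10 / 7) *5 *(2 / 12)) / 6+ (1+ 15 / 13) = 2.35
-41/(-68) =41/68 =0.60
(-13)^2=169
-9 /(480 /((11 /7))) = -33 /1120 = -0.03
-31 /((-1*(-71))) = -31 /71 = -0.44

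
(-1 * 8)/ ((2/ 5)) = -20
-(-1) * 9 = 9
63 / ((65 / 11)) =693 / 65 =10.66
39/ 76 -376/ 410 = -6293/ 15580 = -0.40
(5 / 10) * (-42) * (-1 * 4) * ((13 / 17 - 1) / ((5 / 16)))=-5376 / 85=-63.25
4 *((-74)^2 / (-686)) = -10952 / 343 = -31.93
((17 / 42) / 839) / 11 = 17 / 387618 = 0.00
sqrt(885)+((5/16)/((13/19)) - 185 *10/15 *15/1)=-384705/208+sqrt(885)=-1819.79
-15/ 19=-0.79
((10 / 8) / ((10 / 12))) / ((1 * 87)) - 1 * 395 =-22909 / 58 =-394.98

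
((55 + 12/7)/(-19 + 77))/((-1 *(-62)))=397/25172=0.02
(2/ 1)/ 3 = 2/ 3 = 0.67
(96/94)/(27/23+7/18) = 19872/30409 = 0.65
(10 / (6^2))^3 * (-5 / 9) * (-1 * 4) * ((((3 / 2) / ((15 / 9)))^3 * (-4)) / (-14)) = 5 / 504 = 0.01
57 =57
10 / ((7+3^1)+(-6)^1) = 5 / 2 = 2.50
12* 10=120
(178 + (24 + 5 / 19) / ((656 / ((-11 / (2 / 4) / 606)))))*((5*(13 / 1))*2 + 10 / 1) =23527990675 / 944148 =24919.81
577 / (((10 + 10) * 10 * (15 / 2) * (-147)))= -577 / 220500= -0.00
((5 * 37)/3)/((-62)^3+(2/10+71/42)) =-12950/50048483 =-0.00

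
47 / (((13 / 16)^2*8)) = 8.90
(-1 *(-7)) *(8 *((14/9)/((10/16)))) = 6272/45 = 139.38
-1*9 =-9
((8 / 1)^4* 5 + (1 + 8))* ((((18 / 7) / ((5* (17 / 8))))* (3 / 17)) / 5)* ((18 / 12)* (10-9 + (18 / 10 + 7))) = 92938104 / 36125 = 2572.68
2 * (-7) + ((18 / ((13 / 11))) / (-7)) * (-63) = 1600 / 13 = 123.08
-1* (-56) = 56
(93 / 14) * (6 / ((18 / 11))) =341 / 14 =24.36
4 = 4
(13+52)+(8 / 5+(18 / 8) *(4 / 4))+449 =10357 / 20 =517.85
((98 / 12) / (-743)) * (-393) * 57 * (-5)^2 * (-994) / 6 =-1515365425 / 1486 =-1019761.39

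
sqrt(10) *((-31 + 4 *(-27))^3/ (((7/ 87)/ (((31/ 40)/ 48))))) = -2414371481 *sqrt(10)/ 4480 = -1704221.65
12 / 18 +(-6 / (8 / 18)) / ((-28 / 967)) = 466.90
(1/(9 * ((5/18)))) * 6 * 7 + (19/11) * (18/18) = 1019/55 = 18.53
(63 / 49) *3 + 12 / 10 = 5.06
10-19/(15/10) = -8/3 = -2.67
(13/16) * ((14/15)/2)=91/240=0.38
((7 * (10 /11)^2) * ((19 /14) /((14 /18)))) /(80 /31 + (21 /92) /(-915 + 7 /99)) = 2208708298800 /564601417457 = 3.91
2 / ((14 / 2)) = 0.29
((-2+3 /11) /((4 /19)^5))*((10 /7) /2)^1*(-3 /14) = 705688215 /1103872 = 639.28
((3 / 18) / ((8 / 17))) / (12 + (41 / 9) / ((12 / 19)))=153 / 8300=0.02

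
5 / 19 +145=2760 / 19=145.26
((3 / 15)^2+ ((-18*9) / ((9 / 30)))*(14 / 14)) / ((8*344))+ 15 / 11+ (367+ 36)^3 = 49533186757111 / 756800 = 65450828.17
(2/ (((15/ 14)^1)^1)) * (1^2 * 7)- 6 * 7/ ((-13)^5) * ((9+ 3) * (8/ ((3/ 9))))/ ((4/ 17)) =73544548/ 5569395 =13.21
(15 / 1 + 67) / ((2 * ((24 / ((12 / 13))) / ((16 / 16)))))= 41 / 26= 1.58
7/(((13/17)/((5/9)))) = 595/117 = 5.09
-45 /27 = -1.67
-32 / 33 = -0.97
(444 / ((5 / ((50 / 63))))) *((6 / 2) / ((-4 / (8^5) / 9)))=-109117440 / 7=-15588205.71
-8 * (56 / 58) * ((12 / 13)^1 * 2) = -5376 / 377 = -14.26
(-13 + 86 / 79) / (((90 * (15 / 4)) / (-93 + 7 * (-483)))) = 726452 / 5925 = 122.61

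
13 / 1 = 13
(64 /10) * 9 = 288 /5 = 57.60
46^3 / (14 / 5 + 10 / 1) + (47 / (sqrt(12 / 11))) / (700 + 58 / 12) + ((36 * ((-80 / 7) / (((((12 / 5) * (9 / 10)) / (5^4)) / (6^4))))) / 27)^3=-511999999999999979133595 / 2744 + 47 * sqrt(33) / 4229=-186588921282798826214.80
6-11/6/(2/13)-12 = -215/12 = -17.92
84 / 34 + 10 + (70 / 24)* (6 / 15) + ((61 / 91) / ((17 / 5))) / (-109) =13795499 / 1011738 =13.64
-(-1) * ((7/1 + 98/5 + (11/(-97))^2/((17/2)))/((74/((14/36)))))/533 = 49641571/189265986780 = 0.00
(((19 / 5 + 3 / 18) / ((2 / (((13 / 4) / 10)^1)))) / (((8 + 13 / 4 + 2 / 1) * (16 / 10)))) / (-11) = -1547 / 559680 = -0.00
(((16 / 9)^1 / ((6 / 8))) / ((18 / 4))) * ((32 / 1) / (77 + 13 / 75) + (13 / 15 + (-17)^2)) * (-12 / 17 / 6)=-1612942336 / 89663355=-17.99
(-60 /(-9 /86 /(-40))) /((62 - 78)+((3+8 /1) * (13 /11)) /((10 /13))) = -688000 /27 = -25481.48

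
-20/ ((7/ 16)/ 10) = -3200/ 7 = -457.14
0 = 0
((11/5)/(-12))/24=-11/1440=-0.01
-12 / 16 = -3 / 4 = -0.75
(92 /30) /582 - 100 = -436477 /4365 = -99.99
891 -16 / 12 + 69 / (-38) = 101215 / 114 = 887.85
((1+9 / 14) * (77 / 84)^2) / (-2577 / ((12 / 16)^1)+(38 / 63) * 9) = -2783 / 6916032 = -0.00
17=17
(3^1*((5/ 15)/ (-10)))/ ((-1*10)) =1/ 100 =0.01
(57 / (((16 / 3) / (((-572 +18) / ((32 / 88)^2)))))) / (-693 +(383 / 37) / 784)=10391040891 / 160817288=64.61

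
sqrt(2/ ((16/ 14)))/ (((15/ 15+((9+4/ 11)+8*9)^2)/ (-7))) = -847*sqrt(7)/ 1602292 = -0.00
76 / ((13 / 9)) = 684 / 13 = 52.62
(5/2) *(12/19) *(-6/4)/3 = -15/19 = -0.79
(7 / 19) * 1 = 7 / 19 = 0.37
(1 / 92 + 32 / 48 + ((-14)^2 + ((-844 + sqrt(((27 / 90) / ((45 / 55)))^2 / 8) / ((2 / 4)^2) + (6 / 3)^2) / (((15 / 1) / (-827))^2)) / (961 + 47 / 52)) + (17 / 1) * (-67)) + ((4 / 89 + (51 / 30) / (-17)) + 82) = -21592817128397 / 6143333580 + 195603694 * sqrt(2) / 168814125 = -3513.20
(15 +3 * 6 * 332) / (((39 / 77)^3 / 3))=911696401 / 6591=138324.44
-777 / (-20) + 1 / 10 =779 / 20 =38.95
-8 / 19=-0.42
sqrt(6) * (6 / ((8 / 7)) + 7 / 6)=77 * sqrt(6) / 12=15.72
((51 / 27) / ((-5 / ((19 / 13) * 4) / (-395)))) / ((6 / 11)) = 561374 / 351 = 1599.36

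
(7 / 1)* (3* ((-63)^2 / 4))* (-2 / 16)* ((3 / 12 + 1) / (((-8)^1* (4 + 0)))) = 416745 / 4096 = 101.74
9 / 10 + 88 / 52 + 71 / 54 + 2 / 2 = 8612 / 1755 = 4.91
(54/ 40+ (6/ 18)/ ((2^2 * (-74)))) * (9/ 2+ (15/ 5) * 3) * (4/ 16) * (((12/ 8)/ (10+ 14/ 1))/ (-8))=-53901/ 1515520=-0.04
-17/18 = -0.94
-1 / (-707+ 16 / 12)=3 / 2117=0.00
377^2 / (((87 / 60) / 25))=2450500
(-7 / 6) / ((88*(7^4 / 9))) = -3 / 60368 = -0.00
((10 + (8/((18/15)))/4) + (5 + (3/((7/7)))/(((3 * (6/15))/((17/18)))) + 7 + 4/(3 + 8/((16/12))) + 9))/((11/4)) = 1277/99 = 12.90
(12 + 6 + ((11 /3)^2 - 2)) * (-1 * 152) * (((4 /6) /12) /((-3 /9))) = 20140 /27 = 745.93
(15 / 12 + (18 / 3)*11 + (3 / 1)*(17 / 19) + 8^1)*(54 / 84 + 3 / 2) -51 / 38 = 88131 / 532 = 165.66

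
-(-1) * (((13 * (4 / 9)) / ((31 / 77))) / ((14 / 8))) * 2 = 4576 / 279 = 16.40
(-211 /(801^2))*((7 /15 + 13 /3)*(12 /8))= -0.00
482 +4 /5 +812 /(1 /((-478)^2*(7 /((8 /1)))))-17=811691739 /5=162338347.80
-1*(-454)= 454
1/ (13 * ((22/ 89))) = 89/ 286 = 0.31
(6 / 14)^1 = 3 / 7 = 0.43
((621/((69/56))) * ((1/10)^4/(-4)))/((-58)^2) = -63/16820000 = -0.00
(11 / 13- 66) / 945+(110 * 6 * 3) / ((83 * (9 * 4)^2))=-29447 / 582660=-0.05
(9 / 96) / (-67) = -3 / 2144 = -0.00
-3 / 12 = -1 / 4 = -0.25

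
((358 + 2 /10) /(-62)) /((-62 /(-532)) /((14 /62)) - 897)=1667421 /258734215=0.01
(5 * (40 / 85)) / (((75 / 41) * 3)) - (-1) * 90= 69178 / 765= 90.43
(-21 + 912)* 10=8910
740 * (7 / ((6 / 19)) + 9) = 23063.33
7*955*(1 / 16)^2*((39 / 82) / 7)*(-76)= -707655 / 5248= -134.84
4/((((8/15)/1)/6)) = 45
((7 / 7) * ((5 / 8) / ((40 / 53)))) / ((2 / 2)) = 53 / 64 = 0.83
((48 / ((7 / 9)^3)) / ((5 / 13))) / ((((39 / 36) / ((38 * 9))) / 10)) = 287214336 / 343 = 837359.58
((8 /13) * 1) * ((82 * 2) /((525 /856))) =164.55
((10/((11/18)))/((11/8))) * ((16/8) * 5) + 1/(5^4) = 9000121/75625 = 119.01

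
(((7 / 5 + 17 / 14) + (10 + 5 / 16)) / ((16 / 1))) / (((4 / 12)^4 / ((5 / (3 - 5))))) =-586359 / 3584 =-163.60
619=619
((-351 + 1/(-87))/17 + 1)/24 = -29059/35496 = -0.82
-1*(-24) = 24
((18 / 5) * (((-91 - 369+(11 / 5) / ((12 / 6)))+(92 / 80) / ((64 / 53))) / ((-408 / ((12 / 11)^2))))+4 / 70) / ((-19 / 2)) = -112103177 / 218864800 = -0.51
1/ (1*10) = 1/ 10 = 0.10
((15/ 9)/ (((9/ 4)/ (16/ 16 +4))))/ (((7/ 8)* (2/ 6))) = 800/ 63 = 12.70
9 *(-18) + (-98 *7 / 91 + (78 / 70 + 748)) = 263707 / 455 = 579.58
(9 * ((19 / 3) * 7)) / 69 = 5.78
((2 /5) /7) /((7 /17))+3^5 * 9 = 535849 /245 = 2187.14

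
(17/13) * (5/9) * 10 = 850/117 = 7.26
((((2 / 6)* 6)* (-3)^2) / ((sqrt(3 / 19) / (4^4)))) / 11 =1536* sqrt(57) / 11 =1054.23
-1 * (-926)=926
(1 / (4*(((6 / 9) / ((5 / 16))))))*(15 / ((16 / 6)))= 675 / 1024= 0.66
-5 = -5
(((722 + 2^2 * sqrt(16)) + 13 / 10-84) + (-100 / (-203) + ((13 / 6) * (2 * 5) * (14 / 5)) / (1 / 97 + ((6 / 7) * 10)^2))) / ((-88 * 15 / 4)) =-1396578666853 / 701885715300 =-1.99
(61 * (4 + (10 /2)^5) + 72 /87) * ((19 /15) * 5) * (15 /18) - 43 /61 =3564067381 /3538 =1007367.83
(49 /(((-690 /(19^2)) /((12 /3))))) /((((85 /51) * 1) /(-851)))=1308986 /25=52359.44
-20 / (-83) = 20 / 83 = 0.24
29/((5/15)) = 87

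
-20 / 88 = -5 / 22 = -0.23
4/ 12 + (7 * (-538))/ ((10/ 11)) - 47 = -62839/ 15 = -4189.27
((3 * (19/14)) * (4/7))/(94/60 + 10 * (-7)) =-3420/100597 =-0.03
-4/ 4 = -1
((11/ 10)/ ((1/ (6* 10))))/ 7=66/ 7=9.43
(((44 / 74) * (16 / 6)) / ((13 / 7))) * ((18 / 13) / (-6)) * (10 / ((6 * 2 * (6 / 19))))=-29260 / 56277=-0.52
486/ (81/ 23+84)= 3726/ 671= 5.55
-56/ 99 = -0.57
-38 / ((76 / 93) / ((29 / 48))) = -899 / 32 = -28.09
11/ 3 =3.67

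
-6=-6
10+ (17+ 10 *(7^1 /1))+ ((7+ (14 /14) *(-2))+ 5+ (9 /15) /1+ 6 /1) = 568 /5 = 113.60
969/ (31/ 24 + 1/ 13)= 302328/ 427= 708.03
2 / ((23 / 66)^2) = 16.47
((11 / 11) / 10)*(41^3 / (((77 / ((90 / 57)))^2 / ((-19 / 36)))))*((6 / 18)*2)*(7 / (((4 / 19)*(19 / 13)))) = -4479865 / 193116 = -23.20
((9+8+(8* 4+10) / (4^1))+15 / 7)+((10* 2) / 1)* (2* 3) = 2095 / 14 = 149.64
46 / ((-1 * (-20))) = 2.30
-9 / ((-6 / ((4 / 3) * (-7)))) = -14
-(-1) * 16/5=16/5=3.20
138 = 138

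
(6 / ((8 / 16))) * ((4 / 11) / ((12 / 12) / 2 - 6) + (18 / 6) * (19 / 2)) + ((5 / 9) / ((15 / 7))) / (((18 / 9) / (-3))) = 742301 / 2178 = 340.82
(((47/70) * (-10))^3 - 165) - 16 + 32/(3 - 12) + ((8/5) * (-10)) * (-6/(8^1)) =-1467086/3087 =-475.25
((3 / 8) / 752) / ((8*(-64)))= -3 / 3080192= -0.00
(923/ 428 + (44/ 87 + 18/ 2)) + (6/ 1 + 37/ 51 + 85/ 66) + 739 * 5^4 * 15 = 48241585891705/ 6963132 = 6928144.68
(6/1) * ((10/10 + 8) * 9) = 486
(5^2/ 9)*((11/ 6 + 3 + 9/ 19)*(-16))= -121000/ 513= -235.87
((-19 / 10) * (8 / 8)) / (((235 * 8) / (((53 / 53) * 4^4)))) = -304 / 1175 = -0.26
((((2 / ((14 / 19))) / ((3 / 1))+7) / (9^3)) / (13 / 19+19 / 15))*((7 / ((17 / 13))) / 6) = 102505 / 20671524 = 0.00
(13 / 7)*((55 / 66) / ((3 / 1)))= 65 / 126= 0.52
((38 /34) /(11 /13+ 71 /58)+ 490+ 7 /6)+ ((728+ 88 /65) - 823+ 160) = 558.06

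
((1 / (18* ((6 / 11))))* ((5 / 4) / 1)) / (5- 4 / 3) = 5 / 144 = 0.03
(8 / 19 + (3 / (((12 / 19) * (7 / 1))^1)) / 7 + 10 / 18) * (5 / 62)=179905 / 2077992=0.09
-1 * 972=-972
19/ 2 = 9.50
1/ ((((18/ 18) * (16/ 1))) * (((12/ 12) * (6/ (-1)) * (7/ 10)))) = -5/ 336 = -0.01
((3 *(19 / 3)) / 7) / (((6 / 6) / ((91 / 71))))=247 / 71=3.48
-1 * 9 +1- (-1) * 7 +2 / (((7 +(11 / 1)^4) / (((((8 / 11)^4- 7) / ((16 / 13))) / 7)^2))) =-19691997937784647 / 19693633991105536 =-1.00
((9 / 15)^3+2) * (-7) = -1939 / 125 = -15.51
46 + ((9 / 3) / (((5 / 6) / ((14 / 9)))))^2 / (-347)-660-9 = -5405309 / 8675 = -623.09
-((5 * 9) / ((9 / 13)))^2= -4225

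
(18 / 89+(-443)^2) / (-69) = -17466179 / 6141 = -2844.19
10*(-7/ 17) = -4.12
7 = 7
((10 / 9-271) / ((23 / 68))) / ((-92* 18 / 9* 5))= 41293 / 47610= 0.87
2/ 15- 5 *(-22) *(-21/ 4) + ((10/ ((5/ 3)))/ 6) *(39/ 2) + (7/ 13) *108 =-97444/ 195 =-499.71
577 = 577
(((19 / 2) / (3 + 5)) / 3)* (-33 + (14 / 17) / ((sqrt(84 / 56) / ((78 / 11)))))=-209 / 16 + 1729* sqrt(6) / 2244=-11.18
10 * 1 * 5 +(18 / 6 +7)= 60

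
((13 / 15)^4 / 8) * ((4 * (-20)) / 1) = -57122 / 10125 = -5.64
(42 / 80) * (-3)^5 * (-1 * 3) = 382.72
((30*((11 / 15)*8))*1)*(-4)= -704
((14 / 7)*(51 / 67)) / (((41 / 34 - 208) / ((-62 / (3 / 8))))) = 573376 / 471077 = 1.22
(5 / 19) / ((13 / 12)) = 60 / 247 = 0.24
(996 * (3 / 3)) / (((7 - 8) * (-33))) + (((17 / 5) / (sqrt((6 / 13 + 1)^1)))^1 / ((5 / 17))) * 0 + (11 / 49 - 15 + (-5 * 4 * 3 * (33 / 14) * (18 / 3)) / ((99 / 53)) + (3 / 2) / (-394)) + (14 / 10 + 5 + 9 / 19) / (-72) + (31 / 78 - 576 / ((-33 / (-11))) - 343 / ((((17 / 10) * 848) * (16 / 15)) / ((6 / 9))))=-42925234688770171 / 68056439330880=-630.73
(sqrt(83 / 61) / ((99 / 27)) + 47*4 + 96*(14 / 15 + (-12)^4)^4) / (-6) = -149783213813160157091146 / 50625-sqrt(5063) / 1342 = -2958680766679706806.79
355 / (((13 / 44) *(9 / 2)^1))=31240 / 117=267.01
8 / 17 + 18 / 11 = 394 / 187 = 2.11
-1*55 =-55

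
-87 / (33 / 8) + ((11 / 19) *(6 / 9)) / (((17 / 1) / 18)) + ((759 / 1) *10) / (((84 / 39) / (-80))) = -7012004588 / 24871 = -281934.97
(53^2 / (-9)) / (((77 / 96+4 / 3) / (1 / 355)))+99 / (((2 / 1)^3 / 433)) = 9358218671 / 1746600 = 5357.96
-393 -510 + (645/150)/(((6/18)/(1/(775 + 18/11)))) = -77141871/85430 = -902.98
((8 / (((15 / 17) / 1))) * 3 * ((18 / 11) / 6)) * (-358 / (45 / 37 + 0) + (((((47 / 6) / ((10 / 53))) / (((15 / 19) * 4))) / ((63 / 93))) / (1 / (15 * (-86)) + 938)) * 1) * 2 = -10171666260786 / 2329286575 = -4366.86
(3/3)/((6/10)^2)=25/9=2.78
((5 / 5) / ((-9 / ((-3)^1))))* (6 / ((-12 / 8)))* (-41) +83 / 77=12877 / 231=55.74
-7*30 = -210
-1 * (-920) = 920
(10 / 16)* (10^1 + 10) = 25 / 2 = 12.50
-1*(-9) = 9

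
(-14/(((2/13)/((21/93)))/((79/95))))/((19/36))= -1811628/55955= -32.38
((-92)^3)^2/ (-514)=-303177500672/ 257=-1179678990.94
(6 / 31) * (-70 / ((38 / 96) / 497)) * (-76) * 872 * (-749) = -26176116234240 / 31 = -844390846265.81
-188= -188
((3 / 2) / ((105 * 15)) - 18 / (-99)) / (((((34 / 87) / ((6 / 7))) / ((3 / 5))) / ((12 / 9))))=367314 / 1145375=0.32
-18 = -18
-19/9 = -2.11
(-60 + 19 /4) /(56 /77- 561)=2431 /24652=0.10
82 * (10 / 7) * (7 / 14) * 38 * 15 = 33385.71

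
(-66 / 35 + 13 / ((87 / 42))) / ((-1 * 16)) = -0.27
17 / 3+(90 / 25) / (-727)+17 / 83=5309888 / 905115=5.87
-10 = -10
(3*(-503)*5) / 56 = -7545 / 56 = -134.73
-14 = -14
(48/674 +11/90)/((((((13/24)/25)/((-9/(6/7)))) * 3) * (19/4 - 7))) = 1642760/118287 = 13.89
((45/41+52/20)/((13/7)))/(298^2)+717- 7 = 84015246953/118331330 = 710.00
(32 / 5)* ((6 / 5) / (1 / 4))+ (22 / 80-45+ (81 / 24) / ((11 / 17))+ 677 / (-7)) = -203094 / 1925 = -105.50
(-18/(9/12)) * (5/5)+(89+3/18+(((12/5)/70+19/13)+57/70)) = 460529/6825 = 67.48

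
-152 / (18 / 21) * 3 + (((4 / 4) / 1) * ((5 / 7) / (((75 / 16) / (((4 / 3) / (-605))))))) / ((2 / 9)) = -11265132 / 21175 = -532.00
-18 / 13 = -1.38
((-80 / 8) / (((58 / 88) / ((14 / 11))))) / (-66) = 280 / 957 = 0.29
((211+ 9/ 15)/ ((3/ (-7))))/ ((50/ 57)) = -70357/ 125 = -562.86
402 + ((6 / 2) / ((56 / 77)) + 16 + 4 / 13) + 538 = 99885 / 104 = 960.43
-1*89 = -89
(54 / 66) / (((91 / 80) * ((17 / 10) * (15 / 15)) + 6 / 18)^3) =124416000000 / 1771857792331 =0.07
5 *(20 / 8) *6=75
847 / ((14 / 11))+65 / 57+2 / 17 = 1292177 / 1938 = 666.76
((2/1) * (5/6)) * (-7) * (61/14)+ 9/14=-1054/21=-50.19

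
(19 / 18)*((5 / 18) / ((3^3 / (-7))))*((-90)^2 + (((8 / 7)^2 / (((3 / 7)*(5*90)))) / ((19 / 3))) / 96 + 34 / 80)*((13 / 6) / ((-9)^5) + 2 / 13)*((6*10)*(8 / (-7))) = 4121387098920817 / 634594760982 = 6494.52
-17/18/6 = -17/108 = -0.16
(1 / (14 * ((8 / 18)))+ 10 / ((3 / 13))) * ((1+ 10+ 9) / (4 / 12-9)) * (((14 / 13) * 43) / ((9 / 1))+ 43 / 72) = -576.38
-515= -515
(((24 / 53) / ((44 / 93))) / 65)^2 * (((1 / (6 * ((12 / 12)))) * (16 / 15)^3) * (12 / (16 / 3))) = 17713152 / 179503878125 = 0.00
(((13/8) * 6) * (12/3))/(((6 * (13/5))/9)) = 45/2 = 22.50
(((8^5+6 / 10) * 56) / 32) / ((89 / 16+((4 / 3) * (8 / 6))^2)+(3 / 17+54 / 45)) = 6317130708 / 1112557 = 5678.03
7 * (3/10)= 21/10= 2.10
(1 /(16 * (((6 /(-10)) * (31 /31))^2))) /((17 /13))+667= 667.13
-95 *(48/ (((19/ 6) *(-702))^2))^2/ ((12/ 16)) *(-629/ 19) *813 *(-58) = -50619504640/ 2713409501049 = -0.02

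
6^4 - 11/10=12949/10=1294.90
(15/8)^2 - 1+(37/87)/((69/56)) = 1099091/384192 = 2.86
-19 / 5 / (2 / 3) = -57 / 10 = -5.70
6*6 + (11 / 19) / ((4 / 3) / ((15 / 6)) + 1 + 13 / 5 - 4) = 1533 / 38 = 40.34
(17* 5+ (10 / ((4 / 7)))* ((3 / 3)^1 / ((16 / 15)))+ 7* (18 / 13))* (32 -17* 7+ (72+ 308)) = 13541581 / 416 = 32551.88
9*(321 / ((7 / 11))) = 31779 / 7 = 4539.86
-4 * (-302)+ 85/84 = 101557/84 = 1209.01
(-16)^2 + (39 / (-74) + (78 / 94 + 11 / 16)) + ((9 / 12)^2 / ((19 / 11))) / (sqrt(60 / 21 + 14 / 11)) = 257.15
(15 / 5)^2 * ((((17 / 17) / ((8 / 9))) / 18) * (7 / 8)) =63 / 128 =0.49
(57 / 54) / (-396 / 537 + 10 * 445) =3401 / 14335524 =0.00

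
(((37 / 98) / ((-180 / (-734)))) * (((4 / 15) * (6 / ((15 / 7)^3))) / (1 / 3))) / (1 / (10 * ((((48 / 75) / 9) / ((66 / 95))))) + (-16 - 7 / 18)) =-0.05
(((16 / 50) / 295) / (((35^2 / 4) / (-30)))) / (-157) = 192 / 283679375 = 0.00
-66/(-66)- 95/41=-54/41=-1.32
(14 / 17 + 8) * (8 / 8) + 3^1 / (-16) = 2349 / 272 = 8.64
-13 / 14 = -0.93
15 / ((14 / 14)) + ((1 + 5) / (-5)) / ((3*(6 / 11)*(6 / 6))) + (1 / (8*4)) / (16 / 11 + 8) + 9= 23.27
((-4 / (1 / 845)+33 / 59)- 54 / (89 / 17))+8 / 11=-3389.03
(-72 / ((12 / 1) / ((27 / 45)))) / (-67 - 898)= 18 / 4825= 0.00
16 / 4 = 4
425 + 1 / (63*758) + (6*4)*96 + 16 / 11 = 1434291401 / 525294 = 2730.45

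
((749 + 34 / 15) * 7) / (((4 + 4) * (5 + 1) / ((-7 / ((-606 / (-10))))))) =-552181 / 43632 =-12.66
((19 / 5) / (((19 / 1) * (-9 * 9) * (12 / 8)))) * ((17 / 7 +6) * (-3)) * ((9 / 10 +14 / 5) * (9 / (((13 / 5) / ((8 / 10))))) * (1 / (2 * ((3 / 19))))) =82954 / 61425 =1.35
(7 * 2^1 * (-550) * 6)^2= 2134440000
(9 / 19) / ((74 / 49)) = 441 / 1406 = 0.31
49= 49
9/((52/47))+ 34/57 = 25879/2964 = 8.73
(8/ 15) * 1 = 8/ 15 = 0.53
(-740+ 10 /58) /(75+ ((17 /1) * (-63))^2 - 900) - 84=-2792203631 /33240264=-84.00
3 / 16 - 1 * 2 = -29 / 16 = -1.81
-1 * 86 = -86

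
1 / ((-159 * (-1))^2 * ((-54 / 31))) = -31 / 1365174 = -0.00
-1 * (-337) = 337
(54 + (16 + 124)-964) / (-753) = 770 / 753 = 1.02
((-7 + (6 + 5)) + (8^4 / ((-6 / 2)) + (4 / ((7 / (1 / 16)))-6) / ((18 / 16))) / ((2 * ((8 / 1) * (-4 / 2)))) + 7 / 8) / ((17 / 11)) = 528979 / 17136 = 30.87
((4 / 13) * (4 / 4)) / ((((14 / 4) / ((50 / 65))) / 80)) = 6400 / 1183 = 5.41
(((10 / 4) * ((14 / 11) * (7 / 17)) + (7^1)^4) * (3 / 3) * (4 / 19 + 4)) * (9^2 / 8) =363877920 / 3553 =102414.28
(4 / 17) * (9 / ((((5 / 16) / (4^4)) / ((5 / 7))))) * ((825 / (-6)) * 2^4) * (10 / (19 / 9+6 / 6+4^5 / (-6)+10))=14598144000 / 84371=173023.24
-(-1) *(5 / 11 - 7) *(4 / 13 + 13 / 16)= -7.33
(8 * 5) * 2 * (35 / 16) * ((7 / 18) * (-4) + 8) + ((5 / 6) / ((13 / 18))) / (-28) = 3694465 / 3276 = 1127.74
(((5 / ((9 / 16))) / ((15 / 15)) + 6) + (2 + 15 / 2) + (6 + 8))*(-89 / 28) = -61499 / 504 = -122.02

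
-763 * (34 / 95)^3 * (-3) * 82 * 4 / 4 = 7377282192 / 857375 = 8604.50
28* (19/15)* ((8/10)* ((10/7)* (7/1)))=4256/15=283.73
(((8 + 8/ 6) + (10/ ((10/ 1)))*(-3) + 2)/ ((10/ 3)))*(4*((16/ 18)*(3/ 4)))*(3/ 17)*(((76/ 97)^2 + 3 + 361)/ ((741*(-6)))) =-34306520/ 355575519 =-0.10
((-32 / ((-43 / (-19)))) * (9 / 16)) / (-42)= 57 / 301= 0.19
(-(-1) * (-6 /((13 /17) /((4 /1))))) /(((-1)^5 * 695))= 408 /9035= 0.05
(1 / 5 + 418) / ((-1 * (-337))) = 2091 / 1685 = 1.24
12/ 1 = 12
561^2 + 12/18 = 314721.67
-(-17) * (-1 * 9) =-153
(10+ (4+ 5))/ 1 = 19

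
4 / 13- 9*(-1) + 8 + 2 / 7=1601 / 91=17.59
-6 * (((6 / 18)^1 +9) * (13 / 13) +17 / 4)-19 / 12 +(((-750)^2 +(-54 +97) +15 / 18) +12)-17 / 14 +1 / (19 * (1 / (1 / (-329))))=2009148325 / 3572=562471.54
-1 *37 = -37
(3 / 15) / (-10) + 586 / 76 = 3653 / 475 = 7.69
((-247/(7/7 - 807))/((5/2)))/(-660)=-19/102300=-0.00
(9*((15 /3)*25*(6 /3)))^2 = 5062500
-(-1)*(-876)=-876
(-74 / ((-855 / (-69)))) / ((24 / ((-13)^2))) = -143819 / 3420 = -42.05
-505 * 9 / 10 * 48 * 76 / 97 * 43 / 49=-71294688 / 4753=-14999.93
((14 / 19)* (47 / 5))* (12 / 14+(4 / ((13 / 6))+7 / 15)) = 406738 / 18525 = 21.96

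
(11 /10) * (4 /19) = 22 /95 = 0.23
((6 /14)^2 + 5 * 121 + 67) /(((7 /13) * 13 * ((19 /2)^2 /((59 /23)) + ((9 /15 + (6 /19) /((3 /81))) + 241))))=738447540 /2194039631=0.34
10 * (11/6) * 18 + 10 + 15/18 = 2045/6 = 340.83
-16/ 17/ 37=-16/ 629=-0.03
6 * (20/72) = 5/3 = 1.67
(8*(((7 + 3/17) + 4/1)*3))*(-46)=-209760/17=-12338.82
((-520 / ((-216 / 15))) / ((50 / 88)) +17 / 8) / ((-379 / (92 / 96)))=-108767 / 654912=-0.17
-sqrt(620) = -2 * sqrt(155) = -24.90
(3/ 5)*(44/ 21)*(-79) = -3476/ 35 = -99.31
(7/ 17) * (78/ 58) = 273/ 493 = 0.55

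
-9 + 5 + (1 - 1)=-4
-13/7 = -1.86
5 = 5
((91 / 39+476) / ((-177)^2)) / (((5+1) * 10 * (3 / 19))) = 5453 / 3383532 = 0.00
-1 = -1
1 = 1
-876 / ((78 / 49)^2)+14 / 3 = -172907 / 507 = -341.04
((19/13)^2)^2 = 130321/28561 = 4.56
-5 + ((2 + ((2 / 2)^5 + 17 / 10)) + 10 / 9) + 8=793 / 90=8.81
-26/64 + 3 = 83/32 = 2.59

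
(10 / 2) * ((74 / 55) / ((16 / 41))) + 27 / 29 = 46369 / 2552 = 18.17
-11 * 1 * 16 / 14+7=-39 / 7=-5.57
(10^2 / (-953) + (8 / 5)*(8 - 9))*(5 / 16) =-2031 / 3812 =-0.53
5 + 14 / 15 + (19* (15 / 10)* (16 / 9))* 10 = 2563 / 5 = 512.60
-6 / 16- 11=-91 / 8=-11.38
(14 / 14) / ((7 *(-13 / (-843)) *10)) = 843 / 910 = 0.93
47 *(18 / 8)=105.75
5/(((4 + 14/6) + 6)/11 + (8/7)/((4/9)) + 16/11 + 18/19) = 21945/26749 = 0.82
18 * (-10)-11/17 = -3071/17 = -180.65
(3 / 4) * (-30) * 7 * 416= -65520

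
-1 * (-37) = 37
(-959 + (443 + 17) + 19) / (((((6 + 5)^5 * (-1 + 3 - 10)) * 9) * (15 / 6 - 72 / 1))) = -40 / 67158267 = -0.00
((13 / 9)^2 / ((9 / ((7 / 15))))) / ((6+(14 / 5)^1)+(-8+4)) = 1183 / 52488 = 0.02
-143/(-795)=143/795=0.18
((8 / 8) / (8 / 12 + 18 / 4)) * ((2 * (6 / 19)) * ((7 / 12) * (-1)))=-0.07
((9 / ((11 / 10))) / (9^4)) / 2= 5 / 8019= 0.00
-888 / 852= -74 / 71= -1.04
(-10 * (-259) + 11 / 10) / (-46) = -25911 / 460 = -56.33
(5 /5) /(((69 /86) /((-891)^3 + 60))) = -881622034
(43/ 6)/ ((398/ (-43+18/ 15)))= -0.75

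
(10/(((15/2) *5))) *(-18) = -24/5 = -4.80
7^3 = 343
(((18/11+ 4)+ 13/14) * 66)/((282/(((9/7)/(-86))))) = -9099/396116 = -0.02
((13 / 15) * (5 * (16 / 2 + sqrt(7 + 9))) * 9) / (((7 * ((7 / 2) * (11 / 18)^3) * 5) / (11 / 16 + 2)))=14670396 / 326095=44.99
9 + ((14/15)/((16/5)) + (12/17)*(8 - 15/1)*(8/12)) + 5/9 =8021/1224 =6.55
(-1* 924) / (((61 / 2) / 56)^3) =-1298153472 / 226981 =-5719.22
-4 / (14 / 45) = -12.86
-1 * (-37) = 37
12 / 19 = 0.63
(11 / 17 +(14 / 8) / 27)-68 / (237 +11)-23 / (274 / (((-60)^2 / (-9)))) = 34.01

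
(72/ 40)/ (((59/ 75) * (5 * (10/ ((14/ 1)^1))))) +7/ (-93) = 0.57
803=803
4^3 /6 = 32 /3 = 10.67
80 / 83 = 0.96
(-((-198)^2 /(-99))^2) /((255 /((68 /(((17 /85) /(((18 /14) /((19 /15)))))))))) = -28226880 /133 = -212232.18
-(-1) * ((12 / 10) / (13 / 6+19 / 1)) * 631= 22716 / 635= 35.77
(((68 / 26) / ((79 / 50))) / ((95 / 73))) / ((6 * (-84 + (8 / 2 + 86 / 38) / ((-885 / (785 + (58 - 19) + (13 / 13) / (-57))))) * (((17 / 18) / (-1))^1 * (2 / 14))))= 220949100 / 12631996273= 0.02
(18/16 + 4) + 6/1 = 89/8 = 11.12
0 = 0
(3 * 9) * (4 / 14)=54 / 7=7.71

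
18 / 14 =9 / 7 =1.29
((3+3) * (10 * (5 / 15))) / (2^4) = 5 / 4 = 1.25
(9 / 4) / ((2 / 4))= 9 / 2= 4.50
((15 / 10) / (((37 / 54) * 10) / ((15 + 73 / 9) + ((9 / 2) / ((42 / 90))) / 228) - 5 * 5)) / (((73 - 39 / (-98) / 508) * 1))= -49670816076 / 59718104844385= -0.00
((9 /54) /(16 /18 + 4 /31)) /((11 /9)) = 837 /6248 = 0.13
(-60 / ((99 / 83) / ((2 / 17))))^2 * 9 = 11022400 / 34969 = 315.20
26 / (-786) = -13 / 393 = -0.03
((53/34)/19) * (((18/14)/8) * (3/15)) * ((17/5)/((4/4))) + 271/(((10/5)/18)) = 129755277/53200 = 2439.01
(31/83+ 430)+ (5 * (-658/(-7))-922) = -1795/83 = -21.63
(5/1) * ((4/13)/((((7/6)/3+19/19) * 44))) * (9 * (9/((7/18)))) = 26244/5005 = 5.24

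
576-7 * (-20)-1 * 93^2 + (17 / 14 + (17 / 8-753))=-486229 / 56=-8682.66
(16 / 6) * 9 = 24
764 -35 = 729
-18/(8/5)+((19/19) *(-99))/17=-1161/68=-17.07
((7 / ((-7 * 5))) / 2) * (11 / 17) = -11 / 170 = -0.06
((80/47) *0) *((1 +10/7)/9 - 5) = 0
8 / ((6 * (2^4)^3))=1 / 3072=0.00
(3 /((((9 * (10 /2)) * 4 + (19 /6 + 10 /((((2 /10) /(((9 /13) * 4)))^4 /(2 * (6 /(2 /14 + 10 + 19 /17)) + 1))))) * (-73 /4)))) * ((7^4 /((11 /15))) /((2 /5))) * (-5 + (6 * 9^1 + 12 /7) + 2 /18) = -630499743564600 /7001605987906739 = -0.09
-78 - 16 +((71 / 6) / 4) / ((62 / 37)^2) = -8574865 / 92256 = -92.95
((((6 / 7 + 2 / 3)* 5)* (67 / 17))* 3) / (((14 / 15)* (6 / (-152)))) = -2036800 / 833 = -2445.14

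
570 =570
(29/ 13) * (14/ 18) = 203/ 117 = 1.74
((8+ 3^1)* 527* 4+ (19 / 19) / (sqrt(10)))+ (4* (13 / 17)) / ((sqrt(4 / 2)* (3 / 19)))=sqrt(10) / 10+ 494* sqrt(2) / 51+ 23188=23202.01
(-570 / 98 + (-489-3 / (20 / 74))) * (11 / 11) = -247899 / 490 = -505.92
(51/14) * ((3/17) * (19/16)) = 171/224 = 0.76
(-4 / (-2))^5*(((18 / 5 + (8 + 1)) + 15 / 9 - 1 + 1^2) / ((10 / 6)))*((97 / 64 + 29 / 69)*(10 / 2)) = 914743 / 345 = 2651.43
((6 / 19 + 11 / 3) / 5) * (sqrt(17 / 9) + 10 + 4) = 227 * sqrt(17) / 855 + 3178 / 285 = 12.25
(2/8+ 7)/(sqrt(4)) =29/8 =3.62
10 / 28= 5 / 14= 0.36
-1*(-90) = 90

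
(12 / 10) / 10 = 3 / 25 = 0.12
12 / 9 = 4 / 3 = 1.33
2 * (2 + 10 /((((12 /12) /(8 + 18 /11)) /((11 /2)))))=1064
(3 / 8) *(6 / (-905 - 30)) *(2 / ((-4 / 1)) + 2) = -27 / 7480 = -0.00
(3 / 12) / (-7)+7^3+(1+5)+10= 10051 / 28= 358.96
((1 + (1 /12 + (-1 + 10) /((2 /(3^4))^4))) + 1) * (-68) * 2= -19758446639 /6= -3293074439.83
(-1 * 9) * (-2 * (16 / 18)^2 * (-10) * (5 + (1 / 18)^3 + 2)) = -6532000 / 6561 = -995.58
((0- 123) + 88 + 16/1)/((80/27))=-513/80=-6.41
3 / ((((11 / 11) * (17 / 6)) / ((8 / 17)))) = 144 / 289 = 0.50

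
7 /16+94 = 1511 /16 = 94.44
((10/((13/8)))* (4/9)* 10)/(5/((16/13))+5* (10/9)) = 10240/3601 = 2.84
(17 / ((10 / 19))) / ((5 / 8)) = 51.68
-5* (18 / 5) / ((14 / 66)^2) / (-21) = 6534 / 343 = 19.05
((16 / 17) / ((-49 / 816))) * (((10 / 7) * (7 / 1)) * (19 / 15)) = -9728 / 49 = -198.53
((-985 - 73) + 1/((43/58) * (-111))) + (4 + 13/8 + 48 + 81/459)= -651861271/649128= -1004.21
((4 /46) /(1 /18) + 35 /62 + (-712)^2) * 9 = 6506146629 /1426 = 4562515.17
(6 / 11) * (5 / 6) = 0.45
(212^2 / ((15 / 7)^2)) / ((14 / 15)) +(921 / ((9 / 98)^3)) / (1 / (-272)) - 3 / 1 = -392953745861 / 1215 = -323418720.87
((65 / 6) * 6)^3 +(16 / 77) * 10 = 21146285 / 77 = 274627.08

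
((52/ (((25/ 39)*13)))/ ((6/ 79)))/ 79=26/ 25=1.04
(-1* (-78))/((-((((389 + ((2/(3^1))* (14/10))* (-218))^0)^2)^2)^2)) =-78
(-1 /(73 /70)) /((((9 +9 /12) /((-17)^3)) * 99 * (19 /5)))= 1.28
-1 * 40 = -40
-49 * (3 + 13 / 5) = -1372 / 5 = -274.40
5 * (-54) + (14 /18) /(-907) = -2204017 /8163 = -270.00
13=13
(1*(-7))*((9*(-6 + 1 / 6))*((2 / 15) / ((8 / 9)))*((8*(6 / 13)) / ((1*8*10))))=1323 / 520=2.54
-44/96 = -0.46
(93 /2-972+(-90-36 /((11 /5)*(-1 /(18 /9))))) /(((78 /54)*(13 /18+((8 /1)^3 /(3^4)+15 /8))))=-76.29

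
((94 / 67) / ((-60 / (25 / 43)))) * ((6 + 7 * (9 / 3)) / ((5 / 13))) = -0.95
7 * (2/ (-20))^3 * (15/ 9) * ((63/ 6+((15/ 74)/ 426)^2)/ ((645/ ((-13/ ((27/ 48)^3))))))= 3376142797664/ 243370902108375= 0.01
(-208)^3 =-8998912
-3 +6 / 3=-1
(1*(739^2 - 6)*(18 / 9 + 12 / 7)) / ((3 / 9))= 42596970 / 7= 6085281.43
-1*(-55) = 55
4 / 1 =4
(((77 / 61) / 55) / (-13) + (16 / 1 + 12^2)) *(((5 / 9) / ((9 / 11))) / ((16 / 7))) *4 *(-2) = -48848261 / 128466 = -380.24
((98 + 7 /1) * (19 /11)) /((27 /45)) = 302.27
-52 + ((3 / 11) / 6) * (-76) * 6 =-800 / 11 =-72.73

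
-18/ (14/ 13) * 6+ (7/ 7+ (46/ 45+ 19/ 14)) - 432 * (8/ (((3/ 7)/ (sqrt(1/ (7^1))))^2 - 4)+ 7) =-22116289/ 11970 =-1847.64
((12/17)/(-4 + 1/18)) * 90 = -19440/1207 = -16.11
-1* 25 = -25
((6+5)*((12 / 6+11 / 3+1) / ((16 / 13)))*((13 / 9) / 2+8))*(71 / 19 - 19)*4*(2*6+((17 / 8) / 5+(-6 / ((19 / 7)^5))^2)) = -9920968271495135369515 / 25161895922015304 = -394285.40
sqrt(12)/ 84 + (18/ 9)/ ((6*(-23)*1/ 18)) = -6/ 23 + sqrt(3)/ 42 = -0.22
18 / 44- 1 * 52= -1135 / 22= -51.59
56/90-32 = -1412/45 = -31.38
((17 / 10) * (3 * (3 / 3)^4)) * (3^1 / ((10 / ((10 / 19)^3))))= 1530 / 6859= 0.22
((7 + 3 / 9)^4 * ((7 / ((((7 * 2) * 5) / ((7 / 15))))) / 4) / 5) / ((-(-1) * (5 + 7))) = 102487 / 182250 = 0.56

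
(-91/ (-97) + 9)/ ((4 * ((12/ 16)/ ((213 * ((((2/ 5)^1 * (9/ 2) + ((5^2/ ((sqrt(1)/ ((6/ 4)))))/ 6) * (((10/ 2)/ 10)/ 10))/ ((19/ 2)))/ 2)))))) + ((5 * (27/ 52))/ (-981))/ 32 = 131123781871/ 1671379840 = 78.45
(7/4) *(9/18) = 7/8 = 0.88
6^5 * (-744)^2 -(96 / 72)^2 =38738663408 / 9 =4304295934.22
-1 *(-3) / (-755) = -3 / 755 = -0.00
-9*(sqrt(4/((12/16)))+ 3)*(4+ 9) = -351- 156*sqrt(3) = -621.20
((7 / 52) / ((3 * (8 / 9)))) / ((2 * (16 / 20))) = 105 / 3328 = 0.03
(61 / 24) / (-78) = -61 / 1872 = -0.03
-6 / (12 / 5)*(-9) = 45 / 2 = 22.50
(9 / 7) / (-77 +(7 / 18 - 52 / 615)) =-33210 / 1981049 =-0.02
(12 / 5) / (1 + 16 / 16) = 6 / 5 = 1.20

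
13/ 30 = 0.43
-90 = -90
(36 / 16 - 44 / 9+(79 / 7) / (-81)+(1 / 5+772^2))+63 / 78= 87859700269 / 147420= 595982.23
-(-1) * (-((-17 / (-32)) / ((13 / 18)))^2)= -23409 / 43264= -0.54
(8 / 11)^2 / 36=0.01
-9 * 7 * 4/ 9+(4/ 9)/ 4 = -251/ 9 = -27.89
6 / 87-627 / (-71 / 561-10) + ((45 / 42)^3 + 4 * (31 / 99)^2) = 14833106294081 / 233197388424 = 63.61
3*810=2430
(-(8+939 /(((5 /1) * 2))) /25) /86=-1019 /21500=-0.05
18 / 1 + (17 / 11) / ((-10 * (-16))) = 18.01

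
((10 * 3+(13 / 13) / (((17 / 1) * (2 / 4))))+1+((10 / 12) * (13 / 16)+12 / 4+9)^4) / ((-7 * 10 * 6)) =-37336549073681 / 606433443840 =-61.57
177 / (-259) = -177 / 259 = -0.68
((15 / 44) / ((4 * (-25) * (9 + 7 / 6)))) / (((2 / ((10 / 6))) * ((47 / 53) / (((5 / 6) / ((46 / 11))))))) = -265 / 4220224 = -0.00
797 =797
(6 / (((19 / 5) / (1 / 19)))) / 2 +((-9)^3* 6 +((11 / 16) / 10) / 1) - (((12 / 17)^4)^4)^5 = -4373.89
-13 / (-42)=13 / 42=0.31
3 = 3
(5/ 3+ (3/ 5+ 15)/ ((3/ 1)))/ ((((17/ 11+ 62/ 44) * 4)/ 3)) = 1133/ 650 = 1.74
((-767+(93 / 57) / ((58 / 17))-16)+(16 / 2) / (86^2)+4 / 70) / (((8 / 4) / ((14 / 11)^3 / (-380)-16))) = 56466328636331247 / 9017542768850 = 6261.83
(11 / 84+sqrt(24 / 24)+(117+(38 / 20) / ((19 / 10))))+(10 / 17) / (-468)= 119.13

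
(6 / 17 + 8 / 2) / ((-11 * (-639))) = 0.00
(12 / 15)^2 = 16 / 25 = 0.64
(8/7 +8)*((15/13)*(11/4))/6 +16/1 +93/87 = 57805/2639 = 21.90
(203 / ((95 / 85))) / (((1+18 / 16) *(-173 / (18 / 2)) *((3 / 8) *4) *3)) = -3248 / 3287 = -0.99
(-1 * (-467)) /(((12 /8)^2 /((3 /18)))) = 934 /27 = 34.59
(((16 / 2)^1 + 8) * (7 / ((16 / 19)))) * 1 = 133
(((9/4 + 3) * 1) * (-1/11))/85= -21/3740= -0.01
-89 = -89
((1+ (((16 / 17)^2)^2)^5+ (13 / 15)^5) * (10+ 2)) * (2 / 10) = 22053297761445026233205103197872 / 5143792874038333973664526265625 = 4.29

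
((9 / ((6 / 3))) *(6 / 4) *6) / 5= 81 / 10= 8.10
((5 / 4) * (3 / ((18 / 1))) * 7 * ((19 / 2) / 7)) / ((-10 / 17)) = -323 / 96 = -3.36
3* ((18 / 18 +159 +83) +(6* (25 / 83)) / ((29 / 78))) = 1789803 / 2407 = 743.58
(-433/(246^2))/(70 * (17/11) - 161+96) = -4763/28745100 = -0.00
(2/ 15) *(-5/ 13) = -2/ 39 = -0.05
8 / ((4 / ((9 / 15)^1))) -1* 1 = 1 / 5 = 0.20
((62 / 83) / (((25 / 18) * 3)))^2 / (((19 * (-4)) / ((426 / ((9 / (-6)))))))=9825264 / 81806875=0.12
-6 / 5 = -1.20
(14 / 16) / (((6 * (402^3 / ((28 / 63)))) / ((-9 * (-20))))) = 0.00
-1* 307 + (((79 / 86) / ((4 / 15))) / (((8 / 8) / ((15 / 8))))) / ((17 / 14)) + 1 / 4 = -7051071 / 23392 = -301.43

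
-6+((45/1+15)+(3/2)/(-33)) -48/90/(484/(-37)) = 196003/3630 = 54.00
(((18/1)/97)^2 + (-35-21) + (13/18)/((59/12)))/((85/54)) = -1673280468/47186135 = -35.46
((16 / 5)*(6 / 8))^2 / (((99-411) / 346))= -2076 / 325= -6.39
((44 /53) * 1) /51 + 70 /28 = 13603 /5406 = 2.52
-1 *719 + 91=-628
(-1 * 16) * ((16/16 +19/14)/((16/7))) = -33/2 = -16.50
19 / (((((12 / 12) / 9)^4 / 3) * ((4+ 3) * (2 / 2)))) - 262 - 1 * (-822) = 377897 / 7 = 53985.29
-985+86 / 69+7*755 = 296786 / 69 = 4301.25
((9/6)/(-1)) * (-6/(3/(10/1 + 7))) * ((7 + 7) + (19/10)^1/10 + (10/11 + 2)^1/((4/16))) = 1448859/1100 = 1317.14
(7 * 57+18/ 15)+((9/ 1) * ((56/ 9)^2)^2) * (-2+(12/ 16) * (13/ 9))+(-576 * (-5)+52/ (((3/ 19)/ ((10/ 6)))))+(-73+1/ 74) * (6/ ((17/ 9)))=-8768.94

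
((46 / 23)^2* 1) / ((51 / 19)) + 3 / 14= 1217 / 714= 1.70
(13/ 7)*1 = 13/ 7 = 1.86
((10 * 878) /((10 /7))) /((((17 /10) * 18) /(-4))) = -122920 /153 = -803.40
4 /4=1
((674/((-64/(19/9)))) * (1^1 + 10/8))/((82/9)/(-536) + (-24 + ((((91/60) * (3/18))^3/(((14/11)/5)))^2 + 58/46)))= 26847951719132160000/12211222982428329451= 2.20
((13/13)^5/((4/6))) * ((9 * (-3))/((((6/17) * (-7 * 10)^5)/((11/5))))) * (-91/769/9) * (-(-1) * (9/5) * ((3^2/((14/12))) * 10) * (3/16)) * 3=-0.00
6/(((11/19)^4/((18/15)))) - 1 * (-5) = 5057581/73205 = 69.09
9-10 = -1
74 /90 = 37 /45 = 0.82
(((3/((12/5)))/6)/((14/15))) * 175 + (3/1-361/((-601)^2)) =243082497/5779216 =42.06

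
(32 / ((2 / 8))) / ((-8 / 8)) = -128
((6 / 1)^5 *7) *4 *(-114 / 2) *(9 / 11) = -111694464 / 11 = -10154042.18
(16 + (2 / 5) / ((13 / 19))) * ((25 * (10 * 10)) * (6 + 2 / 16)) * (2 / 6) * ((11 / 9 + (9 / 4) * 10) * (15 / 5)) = 1409687125 / 234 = 6024303.95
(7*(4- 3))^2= 49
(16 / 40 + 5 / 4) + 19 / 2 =223 / 20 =11.15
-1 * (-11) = 11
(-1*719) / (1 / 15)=-10785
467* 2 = 934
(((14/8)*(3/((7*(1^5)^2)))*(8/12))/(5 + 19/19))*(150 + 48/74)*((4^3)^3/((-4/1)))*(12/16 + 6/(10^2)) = -616439808/925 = -666421.41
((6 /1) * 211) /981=422 /327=1.29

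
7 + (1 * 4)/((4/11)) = 18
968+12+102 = 1082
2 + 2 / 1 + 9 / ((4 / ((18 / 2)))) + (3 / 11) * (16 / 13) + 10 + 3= 21499 / 572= 37.59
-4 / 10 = -2 / 5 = -0.40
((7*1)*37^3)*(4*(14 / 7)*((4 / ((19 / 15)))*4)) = 680776320 / 19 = 35830332.63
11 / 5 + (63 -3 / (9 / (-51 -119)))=1828 / 15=121.87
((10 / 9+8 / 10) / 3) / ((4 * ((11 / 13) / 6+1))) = 559 / 4005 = 0.14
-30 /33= -10 /11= -0.91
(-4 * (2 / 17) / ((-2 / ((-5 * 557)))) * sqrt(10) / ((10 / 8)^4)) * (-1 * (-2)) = -1140736 * sqrt(10) / 2125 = -1697.56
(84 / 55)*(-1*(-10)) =168 / 11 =15.27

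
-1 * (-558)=558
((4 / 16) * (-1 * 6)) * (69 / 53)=-1.95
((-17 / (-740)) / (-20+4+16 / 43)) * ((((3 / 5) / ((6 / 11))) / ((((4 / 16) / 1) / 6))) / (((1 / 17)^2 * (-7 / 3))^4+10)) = -4543457312229561 / 1170755323335399200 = -0.00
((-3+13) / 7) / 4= 5 / 14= 0.36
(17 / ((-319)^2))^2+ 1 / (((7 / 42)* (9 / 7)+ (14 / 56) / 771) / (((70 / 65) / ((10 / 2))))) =3129703455432977 / 3118447156083545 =1.00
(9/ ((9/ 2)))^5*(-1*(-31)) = 992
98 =98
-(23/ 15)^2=-529/ 225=-2.35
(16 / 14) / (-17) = -8 / 119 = -0.07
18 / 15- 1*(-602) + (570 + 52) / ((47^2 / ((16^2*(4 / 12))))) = 627.23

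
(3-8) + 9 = 4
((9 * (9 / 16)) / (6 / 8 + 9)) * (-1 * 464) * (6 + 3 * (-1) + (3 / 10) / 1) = -51678 / 65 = -795.05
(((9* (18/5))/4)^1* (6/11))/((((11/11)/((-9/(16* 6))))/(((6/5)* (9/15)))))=-6561/22000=-0.30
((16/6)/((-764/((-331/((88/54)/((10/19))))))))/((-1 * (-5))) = 2979/39919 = 0.07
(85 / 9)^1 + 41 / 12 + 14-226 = -7169 / 36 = -199.14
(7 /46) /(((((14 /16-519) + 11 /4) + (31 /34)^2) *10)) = -4046 /136806875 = -0.00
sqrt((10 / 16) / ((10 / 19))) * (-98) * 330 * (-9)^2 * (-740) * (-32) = -67596396020.29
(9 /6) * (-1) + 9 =15 /2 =7.50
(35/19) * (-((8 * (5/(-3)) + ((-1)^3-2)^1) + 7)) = 980/57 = 17.19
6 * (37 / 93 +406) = 75590 / 31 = 2438.39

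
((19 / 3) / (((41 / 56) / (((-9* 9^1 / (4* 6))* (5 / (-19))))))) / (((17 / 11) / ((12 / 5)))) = 8316 / 697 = 11.93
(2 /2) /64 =1 /64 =0.02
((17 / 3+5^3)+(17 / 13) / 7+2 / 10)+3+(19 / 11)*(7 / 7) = 2038748 / 15015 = 135.78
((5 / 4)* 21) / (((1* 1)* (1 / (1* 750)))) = 39375 / 2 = 19687.50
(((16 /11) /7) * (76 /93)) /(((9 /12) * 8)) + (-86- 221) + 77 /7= -6358360 /21483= -295.97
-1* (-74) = 74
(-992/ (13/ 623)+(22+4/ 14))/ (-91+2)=4324084/ 8099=533.90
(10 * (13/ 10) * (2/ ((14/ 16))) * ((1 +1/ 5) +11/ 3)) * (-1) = -15184/ 105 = -144.61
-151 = -151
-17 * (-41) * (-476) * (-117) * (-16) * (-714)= 443449109376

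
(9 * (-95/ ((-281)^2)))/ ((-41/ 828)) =707940/ 3237401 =0.22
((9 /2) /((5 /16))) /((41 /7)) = 504 /205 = 2.46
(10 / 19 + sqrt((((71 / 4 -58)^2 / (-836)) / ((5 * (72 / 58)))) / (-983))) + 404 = 161 * sqrt(29789815) / 49307280 + 7686 / 19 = 404.54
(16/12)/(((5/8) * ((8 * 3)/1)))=4/45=0.09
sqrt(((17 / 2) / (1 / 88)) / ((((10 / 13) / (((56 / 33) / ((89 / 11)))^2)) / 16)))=224 * sqrt(24310) / 1335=26.16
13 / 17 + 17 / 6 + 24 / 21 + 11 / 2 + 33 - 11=11510 / 357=32.24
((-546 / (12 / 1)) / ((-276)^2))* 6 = -91 / 25392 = -0.00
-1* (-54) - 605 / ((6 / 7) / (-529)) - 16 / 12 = 746877 / 2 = 373438.50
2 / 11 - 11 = -119 / 11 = -10.82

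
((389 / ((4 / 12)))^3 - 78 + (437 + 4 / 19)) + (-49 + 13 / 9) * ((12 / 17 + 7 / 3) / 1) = 13860500514038 / 8721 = 1589324677.68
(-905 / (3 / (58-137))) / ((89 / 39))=929435 / 89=10443.09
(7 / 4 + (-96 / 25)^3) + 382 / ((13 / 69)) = 1602790603 / 812500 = 1972.67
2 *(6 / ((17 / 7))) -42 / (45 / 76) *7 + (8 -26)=-129946 / 255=-509.59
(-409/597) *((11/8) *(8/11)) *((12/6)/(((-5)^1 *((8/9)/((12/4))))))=3681/3980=0.92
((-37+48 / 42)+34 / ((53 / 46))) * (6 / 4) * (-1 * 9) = 63585 / 742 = 85.69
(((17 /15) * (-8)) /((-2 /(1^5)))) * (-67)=-4556 /15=-303.73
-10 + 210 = 200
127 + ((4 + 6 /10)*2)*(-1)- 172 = -271 /5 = -54.20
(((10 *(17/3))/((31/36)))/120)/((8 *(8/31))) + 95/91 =7627/5824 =1.31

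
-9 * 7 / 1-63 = -126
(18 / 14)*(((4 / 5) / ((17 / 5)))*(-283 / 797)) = -10188 / 94843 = -0.11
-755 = -755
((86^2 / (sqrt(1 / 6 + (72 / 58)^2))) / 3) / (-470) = -107242 * sqrt(51702) / 6074985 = -4.01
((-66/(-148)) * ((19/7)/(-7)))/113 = -627/409738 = -0.00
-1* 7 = -7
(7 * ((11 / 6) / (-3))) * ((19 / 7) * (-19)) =220.61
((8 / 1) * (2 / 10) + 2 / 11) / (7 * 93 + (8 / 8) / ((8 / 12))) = 196 / 71775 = 0.00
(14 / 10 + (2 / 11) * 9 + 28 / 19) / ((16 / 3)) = 14139 / 16720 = 0.85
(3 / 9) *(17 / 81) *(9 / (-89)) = -17 / 2403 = -0.01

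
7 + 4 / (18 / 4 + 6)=155 / 21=7.38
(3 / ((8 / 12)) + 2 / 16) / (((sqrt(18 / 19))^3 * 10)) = 703 * sqrt(38) / 8640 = 0.50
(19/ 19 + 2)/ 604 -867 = -523665/ 604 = -867.00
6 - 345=-339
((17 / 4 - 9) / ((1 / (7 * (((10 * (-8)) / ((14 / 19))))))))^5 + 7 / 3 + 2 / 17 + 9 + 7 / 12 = 125073751659140402455 / 204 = 613106625780100012.03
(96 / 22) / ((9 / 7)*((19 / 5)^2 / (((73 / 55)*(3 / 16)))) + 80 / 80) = 122640 / 2124793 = 0.06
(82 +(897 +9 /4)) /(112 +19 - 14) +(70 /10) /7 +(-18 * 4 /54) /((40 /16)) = 20717 /2340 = 8.85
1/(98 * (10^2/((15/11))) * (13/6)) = 9/140140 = 0.00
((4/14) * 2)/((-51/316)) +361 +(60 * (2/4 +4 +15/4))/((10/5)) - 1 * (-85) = 689.96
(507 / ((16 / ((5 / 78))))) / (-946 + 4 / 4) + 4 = 24179 / 6048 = 4.00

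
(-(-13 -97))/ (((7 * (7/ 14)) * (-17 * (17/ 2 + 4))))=-88/ 595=-0.15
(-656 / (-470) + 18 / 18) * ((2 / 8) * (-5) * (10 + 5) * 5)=-42225 / 188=-224.60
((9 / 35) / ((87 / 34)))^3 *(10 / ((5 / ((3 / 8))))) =795906 / 1045678375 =0.00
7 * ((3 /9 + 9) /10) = 98 /15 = 6.53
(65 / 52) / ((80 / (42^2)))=27.56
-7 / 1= -7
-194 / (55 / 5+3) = -97 / 7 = -13.86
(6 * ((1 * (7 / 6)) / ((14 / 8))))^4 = 256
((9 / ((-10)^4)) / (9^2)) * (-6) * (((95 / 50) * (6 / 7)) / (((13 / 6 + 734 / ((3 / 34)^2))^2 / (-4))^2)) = -3989088 / 181436033568011627155705521875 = -0.00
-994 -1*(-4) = -990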